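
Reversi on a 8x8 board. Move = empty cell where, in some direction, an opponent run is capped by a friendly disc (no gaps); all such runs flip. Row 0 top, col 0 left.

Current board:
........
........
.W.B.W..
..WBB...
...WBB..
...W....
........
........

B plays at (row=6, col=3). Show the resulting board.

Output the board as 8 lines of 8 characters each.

Place B at (6,3); scan 8 dirs for brackets.
Dir NW: first cell '.' (not opp) -> no flip
Dir N: opp run (5,3) (4,3) capped by B -> flip
Dir NE: first cell '.' (not opp) -> no flip
Dir W: first cell '.' (not opp) -> no flip
Dir E: first cell '.' (not opp) -> no flip
Dir SW: first cell '.' (not opp) -> no flip
Dir S: first cell '.' (not opp) -> no flip
Dir SE: first cell '.' (not opp) -> no flip
All flips: (4,3) (5,3)

Answer: ........
........
.W.B.W..
..WBB...
...BBB..
...B....
...B....
........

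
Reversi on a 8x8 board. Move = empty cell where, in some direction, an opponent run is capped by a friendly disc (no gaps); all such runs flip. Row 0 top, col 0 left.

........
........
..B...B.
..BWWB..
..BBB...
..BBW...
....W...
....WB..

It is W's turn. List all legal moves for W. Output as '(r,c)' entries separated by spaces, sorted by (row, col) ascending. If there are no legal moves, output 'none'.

(1,1): flips 1 -> legal
(1,2): no bracket -> illegal
(1,3): no bracket -> illegal
(1,5): no bracket -> illegal
(1,6): no bracket -> illegal
(1,7): no bracket -> illegal
(2,1): flips 2 -> legal
(2,3): no bracket -> illegal
(2,4): no bracket -> illegal
(2,5): no bracket -> illegal
(2,7): no bracket -> illegal
(3,1): flips 3 -> legal
(3,6): flips 1 -> legal
(3,7): no bracket -> illegal
(4,1): no bracket -> illegal
(4,5): no bracket -> illegal
(4,6): no bracket -> illegal
(5,1): flips 3 -> legal
(5,5): flips 1 -> legal
(6,1): flips 2 -> legal
(6,2): no bracket -> illegal
(6,3): flips 2 -> legal
(6,5): no bracket -> illegal
(6,6): no bracket -> illegal
(7,6): flips 1 -> legal

Answer: (1,1) (2,1) (3,1) (3,6) (5,1) (5,5) (6,1) (6,3) (7,6)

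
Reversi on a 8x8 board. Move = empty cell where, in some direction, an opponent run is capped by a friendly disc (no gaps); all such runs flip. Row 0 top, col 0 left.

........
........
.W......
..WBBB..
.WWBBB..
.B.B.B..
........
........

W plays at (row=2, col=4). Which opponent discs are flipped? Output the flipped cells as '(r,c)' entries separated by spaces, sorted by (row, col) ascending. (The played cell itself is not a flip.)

Answer: (3,3)

Derivation:
Dir NW: first cell '.' (not opp) -> no flip
Dir N: first cell '.' (not opp) -> no flip
Dir NE: first cell '.' (not opp) -> no flip
Dir W: first cell '.' (not opp) -> no flip
Dir E: first cell '.' (not opp) -> no flip
Dir SW: opp run (3,3) capped by W -> flip
Dir S: opp run (3,4) (4,4), next='.' -> no flip
Dir SE: opp run (3,5), next='.' -> no flip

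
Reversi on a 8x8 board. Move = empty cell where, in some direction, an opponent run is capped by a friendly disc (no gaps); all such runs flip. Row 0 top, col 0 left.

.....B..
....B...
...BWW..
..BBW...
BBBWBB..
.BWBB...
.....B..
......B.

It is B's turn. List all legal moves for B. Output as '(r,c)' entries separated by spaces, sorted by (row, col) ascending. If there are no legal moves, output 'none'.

Answer: (1,5) (2,6) (3,5) (3,6) (6,2) (6,3)

Derivation:
(1,3): no bracket -> illegal
(1,5): flips 1 -> legal
(1,6): no bracket -> illegal
(2,6): flips 2 -> legal
(3,5): flips 1 -> legal
(3,6): flips 1 -> legal
(6,1): no bracket -> illegal
(6,2): flips 1 -> legal
(6,3): flips 1 -> legal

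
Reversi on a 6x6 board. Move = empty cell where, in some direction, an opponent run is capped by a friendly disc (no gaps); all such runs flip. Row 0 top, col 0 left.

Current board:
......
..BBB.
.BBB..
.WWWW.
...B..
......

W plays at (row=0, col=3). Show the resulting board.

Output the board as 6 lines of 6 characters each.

Place W at (0,3); scan 8 dirs for brackets.
Dir NW: edge -> no flip
Dir N: edge -> no flip
Dir NE: edge -> no flip
Dir W: first cell '.' (not opp) -> no flip
Dir E: first cell '.' (not opp) -> no flip
Dir SW: opp run (1,2) (2,1), next='.' -> no flip
Dir S: opp run (1,3) (2,3) capped by W -> flip
Dir SE: opp run (1,4), next='.' -> no flip
All flips: (1,3) (2,3)

Answer: ...W..
..BWB.
.BBW..
.WWWW.
...B..
......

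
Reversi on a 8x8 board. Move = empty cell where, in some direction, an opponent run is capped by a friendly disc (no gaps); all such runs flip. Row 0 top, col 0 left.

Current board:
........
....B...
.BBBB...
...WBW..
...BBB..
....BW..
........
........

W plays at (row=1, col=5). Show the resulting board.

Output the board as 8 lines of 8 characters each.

Place W at (1,5); scan 8 dirs for brackets.
Dir NW: first cell '.' (not opp) -> no flip
Dir N: first cell '.' (not opp) -> no flip
Dir NE: first cell '.' (not opp) -> no flip
Dir W: opp run (1,4), next='.' -> no flip
Dir E: first cell '.' (not opp) -> no flip
Dir SW: opp run (2,4) capped by W -> flip
Dir S: first cell '.' (not opp) -> no flip
Dir SE: first cell '.' (not opp) -> no flip
All flips: (2,4)

Answer: ........
....BW..
.BBBW...
...WBW..
...BBB..
....BW..
........
........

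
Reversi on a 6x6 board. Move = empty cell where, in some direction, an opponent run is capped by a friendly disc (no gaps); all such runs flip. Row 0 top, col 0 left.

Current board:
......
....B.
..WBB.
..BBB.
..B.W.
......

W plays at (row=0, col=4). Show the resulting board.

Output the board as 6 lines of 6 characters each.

Place W at (0,4); scan 8 dirs for brackets.
Dir NW: edge -> no flip
Dir N: edge -> no flip
Dir NE: edge -> no flip
Dir W: first cell '.' (not opp) -> no flip
Dir E: first cell '.' (not opp) -> no flip
Dir SW: first cell '.' (not opp) -> no flip
Dir S: opp run (1,4) (2,4) (3,4) capped by W -> flip
Dir SE: first cell '.' (not opp) -> no flip
All flips: (1,4) (2,4) (3,4)

Answer: ....W.
....W.
..WBW.
..BBW.
..B.W.
......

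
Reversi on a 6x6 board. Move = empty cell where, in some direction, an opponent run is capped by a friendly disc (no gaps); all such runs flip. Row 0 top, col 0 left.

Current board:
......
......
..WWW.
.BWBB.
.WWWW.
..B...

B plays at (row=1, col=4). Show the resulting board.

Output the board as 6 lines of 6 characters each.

Answer: ......
....B.
..WWB.
.BWBB.
.WWWW.
..B...

Derivation:
Place B at (1,4); scan 8 dirs for brackets.
Dir NW: first cell '.' (not opp) -> no flip
Dir N: first cell '.' (not opp) -> no flip
Dir NE: first cell '.' (not opp) -> no flip
Dir W: first cell '.' (not opp) -> no flip
Dir E: first cell '.' (not opp) -> no flip
Dir SW: opp run (2,3) (3,2) (4,1), next='.' -> no flip
Dir S: opp run (2,4) capped by B -> flip
Dir SE: first cell '.' (not opp) -> no flip
All flips: (2,4)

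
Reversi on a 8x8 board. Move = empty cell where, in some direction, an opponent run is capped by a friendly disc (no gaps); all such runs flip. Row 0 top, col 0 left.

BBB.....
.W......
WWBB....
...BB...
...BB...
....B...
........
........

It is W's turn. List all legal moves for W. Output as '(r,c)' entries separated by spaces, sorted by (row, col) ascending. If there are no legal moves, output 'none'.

(0,3): no bracket -> illegal
(1,0): no bracket -> illegal
(1,2): no bracket -> illegal
(1,3): no bracket -> illegal
(1,4): no bracket -> illegal
(2,4): flips 2 -> legal
(2,5): no bracket -> illegal
(3,1): no bracket -> illegal
(3,2): no bracket -> illegal
(3,5): no bracket -> illegal
(4,2): no bracket -> illegal
(4,5): no bracket -> illegal
(5,2): no bracket -> illegal
(5,3): no bracket -> illegal
(5,5): flips 3 -> legal
(6,3): no bracket -> illegal
(6,4): no bracket -> illegal
(6,5): no bracket -> illegal

Answer: (2,4) (5,5)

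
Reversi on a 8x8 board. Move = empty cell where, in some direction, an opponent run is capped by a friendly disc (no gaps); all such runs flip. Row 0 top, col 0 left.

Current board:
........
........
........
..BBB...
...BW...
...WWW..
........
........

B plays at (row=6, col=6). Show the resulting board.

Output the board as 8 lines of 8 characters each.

Place B at (6,6); scan 8 dirs for brackets.
Dir NW: opp run (5,5) (4,4) capped by B -> flip
Dir N: first cell '.' (not opp) -> no flip
Dir NE: first cell '.' (not opp) -> no flip
Dir W: first cell '.' (not opp) -> no flip
Dir E: first cell '.' (not opp) -> no flip
Dir SW: first cell '.' (not opp) -> no flip
Dir S: first cell '.' (not opp) -> no flip
Dir SE: first cell '.' (not opp) -> no flip
All flips: (4,4) (5,5)

Answer: ........
........
........
..BBB...
...BB...
...WWB..
......B.
........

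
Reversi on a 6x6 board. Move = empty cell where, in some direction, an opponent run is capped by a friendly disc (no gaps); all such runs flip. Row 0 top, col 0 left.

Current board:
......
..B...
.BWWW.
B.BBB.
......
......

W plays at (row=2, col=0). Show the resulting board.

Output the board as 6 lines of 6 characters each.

Place W at (2,0); scan 8 dirs for brackets.
Dir NW: edge -> no flip
Dir N: first cell '.' (not opp) -> no flip
Dir NE: first cell '.' (not opp) -> no flip
Dir W: edge -> no flip
Dir E: opp run (2,1) capped by W -> flip
Dir SW: edge -> no flip
Dir S: opp run (3,0), next='.' -> no flip
Dir SE: first cell '.' (not opp) -> no flip
All flips: (2,1)

Answer: ......
..B...
WWWWW.
B.BBB.
......
......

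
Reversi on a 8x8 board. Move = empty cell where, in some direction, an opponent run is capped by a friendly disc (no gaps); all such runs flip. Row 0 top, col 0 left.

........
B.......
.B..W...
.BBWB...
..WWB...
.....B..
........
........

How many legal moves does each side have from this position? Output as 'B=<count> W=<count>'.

Answer: B=6 W=8

Derivation:
-- B to move --
(1,3): no bracket -> illegal
(1,4): flips 1 -> legal
(1,5): no bracket -> illegal
(2,2): flips 1 -> legal
(2,3): no bracket -> illegal
(2,5): no bracket -> illegal
(3,5): no bracket -> illegal
(4,1): flips 2 -> legal
(5,1): no bracket -> illegal
(5,2): flips 2 -> legal
(5,3): flips 1 -> legal
(5,4): flips 1 -> legal
B mobility = 6
-- W to move --
(0,0): no bracket -> illegal
(0,1): no bracket -> illegal
(1,1): no bracket -> illegal
(1,2): no bracket -> illegal
(2,0): flips 1 -> legal
(2,2): flips 1 -> legal
(2,3): no bracket -> illegal
(2,5): flips 1 -> legal
(3,0): flips 2 -> legal
(3,5): flips 1 -> legal
(4,0): no bracket -> illegal
(4,1): no bracket -> illegal
(4,5): flips 1 -> legal
(4,6): no bracket -> illegal
(5,3): no bracket -> illegal
(5,4): flips 2 -> legal
(5,6): no bracket -> illegal
(6,4): no bracket -> illegal
(6,5): no bracket -> illegal
(6,6): flips 2 -> legal
W mobility = 8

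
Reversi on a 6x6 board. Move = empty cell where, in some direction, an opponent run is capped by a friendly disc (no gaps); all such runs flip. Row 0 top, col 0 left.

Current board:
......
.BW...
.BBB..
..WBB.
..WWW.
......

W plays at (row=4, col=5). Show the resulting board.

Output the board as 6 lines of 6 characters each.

Answer: ......
.BW...
.BBW..
..WBW.
..WWWW
......

Derivation:
Place W at (4,5); scan 8 dirs for brackets.
Dir NW: opp run (3,4) (2,3) capped by W -> flip
Dir N: first cell '.' (not opp) -> no flip
Dir NE: edge -> no flip
Dir W: first cell 'W' (not opp) -> no flip
Dir E: edge -> no flip
Dir SW: first cell '.' (not opp) -> no flip
Dir S: first cell '.' (not opp) -> no flip
Dir SE: edge -> no flip
All flips: (2,3) (3,4)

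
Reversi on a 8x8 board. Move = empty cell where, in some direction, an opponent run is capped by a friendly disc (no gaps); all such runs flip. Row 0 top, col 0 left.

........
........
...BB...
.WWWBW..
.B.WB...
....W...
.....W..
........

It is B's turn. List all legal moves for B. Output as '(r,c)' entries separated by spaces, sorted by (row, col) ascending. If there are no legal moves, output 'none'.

Answer: (2,1) (2,2) (2,6) (3,0) (3,6) (4,2) (4,6) (5,2) (5,3) (6,4)

Derivation:
(2,0): no bracket -> illegal
(2,1): flips 1 -> legal
(2,2): flips 1 -> legal
(2,5): no bracket -> illegal
(2,6): flips 1 -> legal
(3,0): flips 3 -> legal
(3,6): flips 1 -> legal
(4,0): no bracket -> illegal
(4,2): flips 2 -> legal
(4,5): no bracket -> illegal
(4,6): flips 1 -> legal
(5,2): flips 1 -> legal
(5,3): flips 2 -> legal
(5,5): no bracket -> illegal
(5,6): no bracket -> illegal
(6,3): no bracket -> illegal
(6,4): flips 1 -> legal
(6,6): no bracket -> illegal
(7,4): no bracket -> illegal
(7,5): no bracket -> illegal
(7,6): no bracket -> illegal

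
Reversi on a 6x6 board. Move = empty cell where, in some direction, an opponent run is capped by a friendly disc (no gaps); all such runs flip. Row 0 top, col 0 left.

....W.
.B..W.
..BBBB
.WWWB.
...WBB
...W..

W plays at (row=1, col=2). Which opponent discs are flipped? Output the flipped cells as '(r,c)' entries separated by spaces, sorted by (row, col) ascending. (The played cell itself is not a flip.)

Answer: (2,2)

Derivation:
Dir NW: first cell '.' (not opp) -> no flip
Dir N: first cell '.' (not opp) -> no flip
Dir NE: first cell '.' (not opp) -> no flip
Dir W: opp run (1,1), next='.' -> no flip
Dir E: first cell '.' (not opp) -> no flip
Dir SW: first cell '.' (not opp) -> no flip
Dir S: opp run (2,2) capped by W -> flip
Dir SE: opp run (2,3) (3,4) (4,5), next=edge -> no flip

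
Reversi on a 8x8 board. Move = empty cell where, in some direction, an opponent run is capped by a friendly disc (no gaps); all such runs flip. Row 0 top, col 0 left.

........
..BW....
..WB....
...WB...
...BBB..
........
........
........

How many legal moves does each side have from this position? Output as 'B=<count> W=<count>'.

Answer: B=5 W=6

Derivation:
-- B to move --
(0,2): no bracket -> illegal
(0,3): flips 1 -> legal
(0,4): no bracket -> illegal
(1,1): flips 2 -> legal
(1,4): flips 1 -> legal
(2,1): flips 1 -> legal
(2,4): no bracket -> illegal
(3,1): no bracket -> illegal
(3,2): flips 2 -> legal
(4,2): no bracket -> illegal
B mobility = 5
-- W to move --
(0,1): no bracket -> illegal
(0,2): flips 1 -> legal
(0,3): no bracket -> illegal
(1,1): flips 1 -> legal
(1,4): no bracket -> illegal
(2,1): no bracket -> illegal
(2,4): flips 1 -> legal
(2,5): no bracket -> illegal
(3,2): no bracket -> illegal
(3,5): flips 1 -> legal
(3,6): no bracket -> illegal
(4,2): no bracket -> illegal
(4,6): no bracket -> illegal
(5,2): no bracket -> illegal
(5,3): flips 1 -> legal
(5,4): no bracket -> illegal
(5,5): flips 1 -> legal
(5,6): no bracket -> illegal
W mobility = 6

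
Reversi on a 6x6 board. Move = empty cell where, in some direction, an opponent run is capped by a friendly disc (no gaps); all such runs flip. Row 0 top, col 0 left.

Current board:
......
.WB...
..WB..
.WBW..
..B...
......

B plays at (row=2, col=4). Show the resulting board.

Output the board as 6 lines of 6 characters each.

Answer: ......
.WB...
..WBB.
.WBB..
..B...
......

Derivation:
Place B at (2,4); scan 8 dirs for brackets.
Dir NW: first cell '.' (not opp) -> no flip
Dir N: first cell '.' (not opp) -> no flip
Dir NE: first cell '.' (not opp) -> no flip
Dir W: first cell 'B' (not opp) -> no flip
Dir E: first cell '.' (not opp) -> no flip
Dir SW: opp run (3,3) capped by B -> flip
Dir S: first cell '.' (not opp) -> no flip
Dir SE: first cell '.' (not opp) -> no flip
All flips: (3,3)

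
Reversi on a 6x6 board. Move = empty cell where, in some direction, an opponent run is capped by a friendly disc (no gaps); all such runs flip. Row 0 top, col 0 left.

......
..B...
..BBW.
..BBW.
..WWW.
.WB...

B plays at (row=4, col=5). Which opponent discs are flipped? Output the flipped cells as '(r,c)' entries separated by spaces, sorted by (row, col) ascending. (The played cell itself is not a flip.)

Dir NW: opp run (3,4) capped by B -> flip
Dir N: first cell '.' (not opp) -> no flip
Dir NE: edge -> no flip
Dir W: opp run (4,4) (4,3) (4,2), next='.' -> no flip
Dir E: edge -> no flip
Dir SW: first cell '.' (not opp) -> no flip
Dir S: first cell '.' (not opp) -> no flip
Dir SE: edge -> no flip

Answer: (3,4)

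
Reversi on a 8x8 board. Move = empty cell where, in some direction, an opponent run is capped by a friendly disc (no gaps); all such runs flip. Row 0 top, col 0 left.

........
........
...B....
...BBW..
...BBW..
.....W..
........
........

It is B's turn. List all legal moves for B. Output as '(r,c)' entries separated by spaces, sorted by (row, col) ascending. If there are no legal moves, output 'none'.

Answer: (2,6) (3,6) (4,6) (5,6) (6,6)

Derivation:
(2,4): no bracket -> illegal
(2,5): no bracket -> illegal
(2,6): flips 1 -> legal
(3,6): flips 1 -> legal
(4,6): flips 1 -> legal
(5,4): no bracket -> illegal
(5,6): flips 1 -> legal
(6,4): no bracket -> illegal
(6,5): no bracket -> illegal
(6,6): flips 1 -> legal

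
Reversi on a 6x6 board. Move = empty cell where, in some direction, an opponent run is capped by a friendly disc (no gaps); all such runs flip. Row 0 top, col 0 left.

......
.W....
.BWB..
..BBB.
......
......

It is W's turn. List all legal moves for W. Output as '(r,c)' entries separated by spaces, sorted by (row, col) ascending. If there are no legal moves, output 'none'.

(1,0): no bracket -> illegal
(1,2): no bracket -> illegal
(1,3): no bracket -> illegal
(1,4): no bracket -> illegal
(2,0): flips 1 -> legal
(2,4): flips 1 -> legal
(2,5): no bracket -> illegal
(3,0): no bracket -> illegal
(3,1): flips 1 -> legal
(3,5): no bracket -> illegal
(4,1): no bracket -> illegal
(4,2): flips 1 -> legal
(4,3): no bracket -> illegal
(4,4): flips 1 -> legal
(4,5): no bracket -> illegal

Answer: (2,0) (2,4) (3,1) (4,2) (4,4)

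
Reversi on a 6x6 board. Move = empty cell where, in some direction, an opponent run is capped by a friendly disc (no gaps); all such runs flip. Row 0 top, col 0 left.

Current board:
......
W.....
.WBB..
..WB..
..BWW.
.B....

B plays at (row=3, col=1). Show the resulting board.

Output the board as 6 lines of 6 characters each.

Answer: ......
W.....
.WBB..
.BBB..
..BWW.
.B....

Derivation:
Place B at (3,1); scan 8 dirs for brackets.
Dir NW: first cell '.' (not opp) -> no flip
Dir N: opp run (2,1), next='.' -> no flip
Dir NE: first cell 'B' (not opp) -> no flip
Dir W: first cell '.' (not opp) -> no flip
Dir E: opp run (3,2) capped by B -> flip
Dir SW: first cell '.' (not opp) -> no flip
Dir S: first cell '.' (not opp) -> no flip
Dir SE: first cell 'B' (not opp) -> no flip
All flips: (3,2)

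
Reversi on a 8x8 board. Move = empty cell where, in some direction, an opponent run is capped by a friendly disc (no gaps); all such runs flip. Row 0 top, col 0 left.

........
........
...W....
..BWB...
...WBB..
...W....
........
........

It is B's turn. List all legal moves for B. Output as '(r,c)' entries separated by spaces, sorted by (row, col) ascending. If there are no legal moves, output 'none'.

Answer: (1,2) (1,4) (2,2) (4,2) (5,2) (5,4) (6,2)

Derivation:
(1,2): flips 1 -> legal
(1,3): no bracket -> illegal
(1,4): flips 1 -> legal
(2,2): flips 1 -> legal
(2,4): no bracket -> illegal
(4,2): flips 1 -> legal
(5,2): flips 1 -> legal
(5,4): flips 1 -> legal
(6,2): flips 1 -> legal
(6,3): no bracket -> illegal
(6,4): no bracket -> illegal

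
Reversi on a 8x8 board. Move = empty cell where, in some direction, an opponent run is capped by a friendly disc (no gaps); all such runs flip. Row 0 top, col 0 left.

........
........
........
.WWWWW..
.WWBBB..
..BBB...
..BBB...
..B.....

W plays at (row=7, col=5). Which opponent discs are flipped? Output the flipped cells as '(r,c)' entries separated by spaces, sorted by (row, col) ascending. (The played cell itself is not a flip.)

Answer: (5,3) (6,4)

Derivation:
Dir NW: opp run (6,4) (5,3) capped by W -> flip
Dir N: first cell '.' (not opp) -> no flip
Dir NE: first cell '.' (not opp) -> no flip
Dir W: first cell '.' (not opp) -> no flip
Dir E: first cell '.' (not opp) -> no flip
Dir SW: edge -> no flip
Dir S: edge -> no flip
Dir SE: edge -> no flip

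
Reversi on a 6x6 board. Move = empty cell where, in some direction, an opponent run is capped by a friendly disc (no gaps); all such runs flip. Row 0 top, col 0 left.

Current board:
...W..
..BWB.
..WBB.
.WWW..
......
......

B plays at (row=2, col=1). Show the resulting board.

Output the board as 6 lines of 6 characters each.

Answer: ...W..
..BWB.
.BBBB.
.WWW..
......
......

Derivation:
Place B at (2,1); scan 8 dirs for brackets.
Dir NW: first cell '.' (not opp) -> no flip
Dir N: first cell '.' (not opp) -> no flip
Dir NE: first cell 'B' (not opp) -> no flip
Dir W: first cell '.' (not opp) -> no flip
Dir E: opp run (2,2) capped by B -> flip
Dir SW: first cell '.' (not opp) -> no flip
Dir S: opp run (3,1), next='.' -> no flip
Dir SE: opp run (3,2), next='.' -> no flip
All flips: (2,2)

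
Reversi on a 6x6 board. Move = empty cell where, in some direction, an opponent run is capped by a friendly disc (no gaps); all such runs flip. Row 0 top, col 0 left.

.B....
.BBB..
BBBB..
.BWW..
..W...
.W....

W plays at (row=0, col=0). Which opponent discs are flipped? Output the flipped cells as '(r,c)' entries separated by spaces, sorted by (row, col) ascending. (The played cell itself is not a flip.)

Dir NW: edge -> no flip
Dir N: edge -> no flip
Dir NE: edge -> no flip
Dir W: edge -> no flip
Dir E: opp run (0,1), next='.' -> no flip
Dir SW: edge -> no flip
Dir S: first cell '.' (not opp) -> no flip
Dir SE: opp run (1,1) (2,2) capped by W -> flip

Answer: (1,1) (2,2)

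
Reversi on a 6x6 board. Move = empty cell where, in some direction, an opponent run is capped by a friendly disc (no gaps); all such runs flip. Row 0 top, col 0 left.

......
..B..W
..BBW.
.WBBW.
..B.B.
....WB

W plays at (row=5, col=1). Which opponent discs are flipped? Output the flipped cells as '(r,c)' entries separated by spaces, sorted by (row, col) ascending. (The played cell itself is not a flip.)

Dir NW: first cell '.' (not opp) -> no flip
Dir N: first cell '.' (not opp) -> no flip
Dir NE: opp run (4,2) (3,3) capped by W -> flip
Dir W: first cell '.' (not opp) -> no flip
Dir E: first cell '.' (not opp) -> no flip
Dir SW: edge -> no flip
Dir S: edge -> no flip
Dir SE: edge -> no flip

Answer: (3,3) (4,2)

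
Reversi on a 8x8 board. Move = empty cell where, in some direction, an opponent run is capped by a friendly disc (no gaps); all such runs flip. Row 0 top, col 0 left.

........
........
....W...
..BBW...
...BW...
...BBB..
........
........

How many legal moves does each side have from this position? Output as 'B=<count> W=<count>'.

-- B to move --
(1,3): no bracket -> illegal
(1,4): flips 3 -> legal
(1,5): flips 1 -> legal
(2,3): no bracket -> illegal
(2,5): flips 1 -> legal
(3,5): flips 2 -> legal
(4,5): flips 1 -> legal
B mobility = 5
-- W to move --
(2,1): no bracket -> illegal
(2,2): flips 1 -> legal
(2,3): no bracket -> illegal
(3,1): flips 2 -> legal
(4,1): no bracket -> illegal
(4,2): flips 2 -> legal
(4,5): no bracket -> illegal
(4,6): no bracket -> illegal
(5,2): flips 1 -> legal
(5,6): no bracket -> illegal
(6,2): flips 1 -> legal
(6,3): no bracket -> illegal
(6,4): flips 1 -> legal
(6,5): no bracket -> illegal
(6,6): flips 1 -> legal
W mobility = 7

Answer: B=5 W=7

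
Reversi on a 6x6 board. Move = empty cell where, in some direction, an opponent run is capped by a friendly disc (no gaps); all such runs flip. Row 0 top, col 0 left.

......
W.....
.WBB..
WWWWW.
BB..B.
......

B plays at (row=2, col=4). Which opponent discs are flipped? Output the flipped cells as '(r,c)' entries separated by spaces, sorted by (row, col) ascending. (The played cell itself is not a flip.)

Dir NW: first cell '.' (not opp) -> no flip
Dir N: first cell '.' (not opp) -> no flip
Dir NE: first cell '.' (not opp) -> no flip
Dir W: first cell 'B' (not opp) -> no flip
Dir E: first cell '.' (not opp) -> no flip
Dir SW: opp run (3,3), next='.' -> no flip
Dir S: opp run (3,4) capped by B -> flip
Dir SE: first cell '.' (not opp) -> no flip

Answer: (3,4)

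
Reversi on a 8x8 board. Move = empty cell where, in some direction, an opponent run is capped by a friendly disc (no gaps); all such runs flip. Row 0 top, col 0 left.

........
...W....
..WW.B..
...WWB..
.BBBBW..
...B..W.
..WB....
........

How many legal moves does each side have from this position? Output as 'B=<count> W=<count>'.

-- B to move --
(0,2): no bracket -> illegal
(0,3): flips 3 -> legal
(0,4): no bracket -> illegal
(1,1): flips 2 -> legal
(1,2): no bracket -> illegal
(1,4): no bracket -> illegal
(2,1): no bracket -> illegal
(2,4): flips 2 -> legal
(3,1): no bracket -> illegal
(3,2): flips 2 -> legal
(3,6): no bracket -> illegal
(4,6): flips 1 -> legal
(4,7): no bracket -> illegal
(5,1): no bracket -> illegal
(5,2): no bracket -> illegal
(5,4): no bracket -> illegal
(5,5): flips 1 -> legal
(5,7): no bracket -> illegal
(6,1): flips 1 -> legal
(6,5): no bracket -> illegal
(6,6): no bracket -> illegal
(6,7): no bracket -> illegal
(7,1): flips 1 -> legal
(7,2): no bracket -> illegal
(7,3): no bracket -> illegal
B mobility = 8
-- W to move --
(1,4): no bracket -> illegal
(1,5): flips 2 -> legal
(1,6): flips 1 -> legal
(2,4): no bracket -> illegal
(2,6): flips 3 -> legal
(3,0): no bracket -> illegal
(3,1): no bracket -> illegal
(3,2): no bracket -> illegal
(3,6): flips 1 -> legal
(4,0): flips 4 -> legal
(4,6): no bracket -> illegal
(5,0): no bracket -> illegal
(5,1): flips 1 -> legal
(5,2): flips 1 -> legal
(5,4): flips 1 -> legal
(5,5): flips 1 -> legal
(6,4): flips 1 -> legal
(7,2): no bracket -> illegal
(7,3): flips 3 -> legal
(7,4): no bracket -> illegal
W mobility = 11

Answer: B=8 W=11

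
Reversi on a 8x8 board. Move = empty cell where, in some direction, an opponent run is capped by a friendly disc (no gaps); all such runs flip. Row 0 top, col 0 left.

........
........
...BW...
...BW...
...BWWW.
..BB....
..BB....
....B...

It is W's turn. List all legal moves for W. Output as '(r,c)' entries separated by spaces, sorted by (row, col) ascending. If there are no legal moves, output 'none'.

Answer: (1,2) (2,2) (3,2) (4,2) (6,1) (7,1)

Derivation:
(1,2): flips 1 -> legal
(1,3): no bracket -> illegal
(1,4): no bracket -> illegal
(2,2): flips 2 -> legal
(3,2): flips 1 -> legal
(4,1): no bracket -> illegal
(4,2): flips 2 -> legal
(5,1): no bracket -> illegal
(5,4): no bracket -> illegal
(6,1): flips 2 -> legal
(6,4): no bracket -> illegal
(6,5): no bracket -> illegal
(7,1): flips 2 -> legal
(7,2): no bracket -> illegal
(7,3): no bracket -> illegal
(7,5): no bracket -> illegal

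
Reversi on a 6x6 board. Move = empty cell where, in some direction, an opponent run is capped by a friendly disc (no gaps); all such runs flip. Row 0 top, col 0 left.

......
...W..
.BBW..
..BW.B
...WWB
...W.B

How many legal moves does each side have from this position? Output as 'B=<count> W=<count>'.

-- B to move --
(0,2): no bracket -> illegal
(0,3): no bracket -> illegal
(0,4): flips 1 -> legal
(1,2): no bracket -> illegal
(1,4): flips 1 -> legal
(2,4): flips 1 -> legal
(3,4): flips 1 -> legal
(4,2): flips 2 -> legal
(5,2): no bracket -> illegal
(5,4): flips 1 -> legal
B mobility = 6
-- W to move --
(1,0): flips 2 -> legal
(1,1): flips 1 -> legal
(1,2): no bracket -> illegal
(2,0): flips 2 -> legal
(2,4): no bracket -> illegal
(2,5): no bracket -> illegal
(3,0): no bracket -> illegal
(3,1): flips 2 -> legal
(3,4): no bracket -> illegal
(4,1): flips 1 -> legal
(4,2): no bracket -> illegal
(5,4): no bracket -> illegal
W mobility = 5

Answer: B=6 W=5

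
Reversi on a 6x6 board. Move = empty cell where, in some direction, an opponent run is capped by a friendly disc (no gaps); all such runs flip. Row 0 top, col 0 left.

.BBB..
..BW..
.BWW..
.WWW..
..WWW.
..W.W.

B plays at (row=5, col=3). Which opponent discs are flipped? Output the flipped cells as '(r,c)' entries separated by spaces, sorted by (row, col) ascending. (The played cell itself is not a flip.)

Dir NW: opp run (4,2) (3,1), next='.' -> no flip
Dir N: opp run (4,3) (3,3) (2,3) (1,3) capped by B -> flip
Dir NE: opp run (4,4), next='.' -> no flip
Dir W: opp run (5,2), next='.' -> no flip
Dir E: opp run (5,4), next='.' -> no flip
Dir SW: edge -> no flip
Dir S: edge -> no flip
Dir SE: edge -> no flip

Answer: (1,3) (2,3) (3,3) (4,3)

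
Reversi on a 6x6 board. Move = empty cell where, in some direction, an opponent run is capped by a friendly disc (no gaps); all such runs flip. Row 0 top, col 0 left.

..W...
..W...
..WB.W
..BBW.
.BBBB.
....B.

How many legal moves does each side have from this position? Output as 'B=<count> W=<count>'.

Answer: B=6 W=4

Derivation:
-- B to move --
(0,1): flips 1 -> legal
(0,3): no bracket -> illegal
(1,1): flips 1 -> legal
(1,3): no bracket -> illegal
(1,4): no bracket -> illegal
(1,5): no bracket -> illegal
(2,1): flips 1 -> legal
(2,4): flips 1 -> legal
(3,1): no bracket -> illegal
(3,5): flips 1 -> legal
(4,5): flips 1 -> legal
B mobility = 6
-- W to move --
(1,3): no bracket -> illegal
(1,4): no bracket -> illegal
(2,1): no bracket -> illegal
(2,4): flips 1 -> legal
(3,0): no bracket -> illegal
(3,1): flips 2 -> legal
(3,5): no bracket -> illegal
(4,0): no bracket -> illegal
(4,5): no bracket -> illegal
(5,0): no bracket -> illegal
(5,1): no bracket -> illegal
(5,2): flips 3 -> legal
(5,3): no bracket -> illegal
(5,5): flips 2 -> legal
W mobility = 4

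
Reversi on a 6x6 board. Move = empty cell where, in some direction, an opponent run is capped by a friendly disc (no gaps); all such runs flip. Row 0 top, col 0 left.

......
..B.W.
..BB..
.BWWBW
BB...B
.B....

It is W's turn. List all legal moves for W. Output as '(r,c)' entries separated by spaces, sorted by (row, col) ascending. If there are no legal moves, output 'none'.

Answer: (0,2) (1,1) (1,3) (3,0) (5,0) (5,5)

Derivation:
(0,1): no bracket -> illegal
(0,2): flips 2 -> legal
(0,3): no bracket -> illegal
(1,1): flips 1 -> legal
(1,3): flips 1 -> legal
(2,0): no bracket -> illegal
(2,1): no bracket -> illegal
(2,4): no bracket -> illegal
(2,5): no bracket -> illegal
(3,0): flips 1 -> legal
(4,2): no bracket -> illegal
(4,3): no bracket -> illegal
(4,4): no bracket -> illegal
(5,0): flips 1 -> legal
(5,2): no bracket -> illegal
(5,4): no bracket -> illegal
(5,5): flips 1 -> legal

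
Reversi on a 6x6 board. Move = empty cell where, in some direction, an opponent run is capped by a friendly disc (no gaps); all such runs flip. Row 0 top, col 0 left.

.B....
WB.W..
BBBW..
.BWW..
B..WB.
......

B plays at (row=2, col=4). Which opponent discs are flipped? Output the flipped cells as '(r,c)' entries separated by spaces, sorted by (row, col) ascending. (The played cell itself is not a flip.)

Dir NW: opp run (1,3), next='.' -> no flip
Dir N: first cell '.' (not opp) -> no flip
Dir NE: first cell '.' (not opp) -> no flip
Dir W: opp run (2,3) capped by B -> flip
Dir E: first cell '.' (not opp) -> no flip
Dir SW: opp run (3,3), next='.' -> no flip
Dir S: first cell '.' (not opp) -> no flip
Dir SE: first cell '.' (not opp) -> no flip

Answer: (2,3)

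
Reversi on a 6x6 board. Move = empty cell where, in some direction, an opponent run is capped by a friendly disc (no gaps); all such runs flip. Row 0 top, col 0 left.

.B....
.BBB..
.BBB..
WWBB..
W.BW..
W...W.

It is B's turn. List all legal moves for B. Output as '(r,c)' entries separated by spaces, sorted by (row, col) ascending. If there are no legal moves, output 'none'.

Answer: (2,0) (4,1) (4,4) (5,3)

Derivation:
(2,0): flips 1 -> legal
(3,4): no bracket -> illegal
(4,1): flips 1 -> legal
(4,4): flips 1 -> legal
(4,5): no bracket -> illegal
(5,1): no bracket -> illegal
(5,2): no bracket -> illegal
(5,3): flips 1 -> legal
(5,5): no bracket -> illegal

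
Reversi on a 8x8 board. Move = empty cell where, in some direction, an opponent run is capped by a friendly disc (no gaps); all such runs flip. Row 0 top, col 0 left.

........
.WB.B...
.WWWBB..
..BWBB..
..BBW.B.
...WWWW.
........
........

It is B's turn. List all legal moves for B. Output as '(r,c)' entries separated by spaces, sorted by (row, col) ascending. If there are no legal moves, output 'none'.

(0,0): no bracket -> illegal
(0,1): no bracket -> illegal
(0,2): no bracket -> illegal
(1,0): flips 2 -> legal
(1,3): flips 2 -> legal
(2,0): flips 3 -> legal
(3,0): flips 1 -> legal
(3,1): no bracket -> illegal
(4,5): flips 1 -> legal
(4,7): no bracket -> illegal
(5,2): no bracket -> illegal
(5,7): no bracket -> illegal
(6,2): flips 2 -> legal
(6,3): flips 1 -> legal
(6,4): flips 4 -> legal
(6,5): flips 1 -> legal
(6,6): flips 1 -> legal
(6,7): no bracket -> illegal

Answer: (1,0) (1,3) (2,0) (3,0) (4,5) (6,2) (6,3) (6,4) (6,5) (6,6)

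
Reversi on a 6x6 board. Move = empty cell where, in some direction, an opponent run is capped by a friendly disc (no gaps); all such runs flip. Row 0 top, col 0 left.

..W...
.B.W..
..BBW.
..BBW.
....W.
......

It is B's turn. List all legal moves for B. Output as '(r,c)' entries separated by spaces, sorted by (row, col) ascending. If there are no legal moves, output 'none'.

(0,1): no bracket -> illegal
(0,3): flips 1 -> legal
(0,4): flips 1 -> legal
(1,2): no bracket -> illegal
(1,4): no bracket -> illegal
(1,5): flips 1 -> legal
(2,5): flips 1 -> legal
(3,5): flips 1 -> legal
(4,3): no bracket -> illegal
(4,5): flips 1 -> legal
(5,3): no bracket -> illegal
(5,4): no bracket -> illegal
(5,5): flips 1 -> legal

Answer: (0,3) (0,4) (1,5) (2,5) (3,5) (4,5) (5,5)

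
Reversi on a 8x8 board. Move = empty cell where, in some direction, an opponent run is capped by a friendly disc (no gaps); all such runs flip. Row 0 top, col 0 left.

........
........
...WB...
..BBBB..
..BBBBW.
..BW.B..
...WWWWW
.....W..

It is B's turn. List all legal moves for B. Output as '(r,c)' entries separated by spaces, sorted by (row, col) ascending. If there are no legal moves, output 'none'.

(1,2): flips 1 -> legal
(1,3): flips 1 -> legal
(1,4): flips 1 -> legal
(2,2): flips 1 -> legal
(3,6): no bracket -> illegal
(3,7): flips 1 -> legal
(4,7): flips 1 -> legal
(5,4): flips 1 -> legal
(5,6): no bracket -> illegal
(5,7): flips 1 -> legal
(6,2): flips 1 -> legal
(7,2): no bracket -> illegal
(7,3): flips 3 -> legal
(7,4): flips 1 -> legal
(7,6): no bracket -> illegal
(7,7): flips 1 -> legal

Answer: (1,2) (1,3) (1,4) (2,2) (3,7) (4,7) (5,4) (5,7) (6,2) (7,3) (7,4) (7,7)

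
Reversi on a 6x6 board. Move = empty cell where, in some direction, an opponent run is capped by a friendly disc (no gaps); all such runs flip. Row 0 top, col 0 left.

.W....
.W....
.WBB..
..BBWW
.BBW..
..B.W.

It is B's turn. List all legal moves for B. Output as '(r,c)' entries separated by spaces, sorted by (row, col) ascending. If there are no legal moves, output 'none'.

Answer: (0,0) (1,0) (2,0) (2,5) (4,4) (4,5) (5,3)

Derivation:
(0,0): flips 1 -> legal
(0,2): no bracket -> illegal
(1,0): flips 1 -> legal
(1,2): no bracket -> illegal
(2,0): flips 1 -> legal
(2,4): no bracket -> illegal
(2,5): flips 2 -> legal
(3,0): no bracket -> illegal
(3,1): no bracket -> illegal
(4,4): flips 1 -> legal
(4,5): flips 1 -> legal
(5,3): flips 1 -> legal
(5,5): no bracket -> illegal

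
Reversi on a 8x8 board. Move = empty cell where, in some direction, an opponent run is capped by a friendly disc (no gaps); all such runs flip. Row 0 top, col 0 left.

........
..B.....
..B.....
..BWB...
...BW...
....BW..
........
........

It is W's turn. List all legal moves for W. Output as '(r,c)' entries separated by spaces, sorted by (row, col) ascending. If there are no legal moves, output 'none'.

(0,1): no bracket -> illegal
(0,2): no bracket -> illegal
(0,3): no bracket -> illegal
(1,1): flips 1 -> legal
(1,3): no bracket -> illegal
(2,1): no bracket -> illegal
(2,3): no bracket -> illegal
(2,4): flips 1 -> legal
(2,5): no bracket -> illegal
(3,1): flips 1 -> legal
(3,5): flips 1 -> legal
(4,1): no bracket -> illegal
(4,2): flips 1 -> legal
(4,5): no bracket -> illegal
(5,2): no bracket -> illegal
(5,3): flips 2 -> legal
(6,3): no bracket -> illegal
(6,4): flips 1 -> legal
(6,5): no bracket -> illegal

Answer: (1,1) (2,4) (3,1) (3,5) (4,2) (5,3) (6,4)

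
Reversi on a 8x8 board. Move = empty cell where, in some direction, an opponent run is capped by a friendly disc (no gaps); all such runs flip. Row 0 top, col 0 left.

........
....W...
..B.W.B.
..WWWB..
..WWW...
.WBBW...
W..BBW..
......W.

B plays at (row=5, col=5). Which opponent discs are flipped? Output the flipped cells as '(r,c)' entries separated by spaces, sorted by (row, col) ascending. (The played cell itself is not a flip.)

Dir NW: opp run (4,4) (3,3) capped by B -> flip
Dir N: first cell '.' (not opp) -> no flip
Dir NE: first cell '.' (not opp) -> no flip
Dir W: opp run (5,4) capped by B -> flip
Dir E: first cell '.' (not opp) -> no flip
Dir SW: first cell 'B' (not opp) -> no flip
Dir S: opp run (6,5), next='.' -> no flip
Dir SE: first cell '.' (not opp) -> no flip

Answer: (3,3) (4,4) (5,4)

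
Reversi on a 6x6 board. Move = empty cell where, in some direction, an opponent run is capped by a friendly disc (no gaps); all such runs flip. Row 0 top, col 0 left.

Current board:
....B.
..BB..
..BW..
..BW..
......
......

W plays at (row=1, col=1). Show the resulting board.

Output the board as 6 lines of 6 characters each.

Answer: ....B.
.WBB..
..WW..
..BW..
......
......

Derivation:
Place W at (1,1); scan 8 dirs for brackets.
Dir NW: first cell '.' (not opp) -> no flip
Dir N: first cell '.' (not opp) -> no flip
Dir NE: first cell '.' (not opp) -> no flip
Dir W: first cell '.' (not opp) -> no flip
Dir E: opp run (1,2) (1,3), next='.' -> no flip
Dir SW: first cell '.' (not opp) -> no flip
Dir S: first cell '.' (not opp) -> no flip
Dir SE: opp run (2,2) capped by W -> flip
All flips: (2,2)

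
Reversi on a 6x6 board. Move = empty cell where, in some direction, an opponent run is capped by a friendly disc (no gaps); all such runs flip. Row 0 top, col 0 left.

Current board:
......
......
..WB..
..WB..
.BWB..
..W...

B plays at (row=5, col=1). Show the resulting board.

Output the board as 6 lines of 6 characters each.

Place B at (5,1); scan 8 dirs for brackets.
Dir NW: first cell '.' (not opp) -> no flip
Dir N: first cell 'B' (not opp) -> no flip
Dir NE: opp run (4,2) capped by B -> flip
Dir W: first cell '.' (not opp) -> no flip
Dir E: opp run (5,2), next='.' -> no flip
Dir SW: edge -> no flip
Dir S: edge -> no flip
Dir SE: edge -> no flip
All flips: (4,2)

Answer: ......
......
..WB..
..WB..
.BBB..
.BW...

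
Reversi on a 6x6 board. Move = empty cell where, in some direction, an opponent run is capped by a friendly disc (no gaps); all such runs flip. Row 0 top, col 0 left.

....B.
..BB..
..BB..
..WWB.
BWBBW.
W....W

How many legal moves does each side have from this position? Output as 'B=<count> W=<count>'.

Answer: B=5 W=11

Derivation:
-- B to move --
(2,1): flips 1 -> legal
(2,4): flips 1 -> legal
(3,0): no bracket -> illegal
(3,1): flips 2 -> legal
(3,5): no bracket -> illegal
(4,5): flips 1 -> legal
(5,1): no bracket -> illegal
(5,2): no bracket -> illegal
(5,3): no bracket -> illegal
(5,4): flips 1 -> legal
B mobility = 5
-- W to move --
(0,1): no bracket -> illegal
(0,2): flips 2 -> legal
(0,3): flips 2 -> legal
(0,5): no bracket -> illegal
(1,1): flips 1 -> legal
(1,4): flips 1 -> legal
(1,5): no bracket -> illegal
(2,1): no bracket -> illegal
(2,4): flips 1 -> legal
(2,5): no bracket -> illegal
(3,0): flips 1 -> legal
(3,1): no bracket -> illegal
(3,5): flips 1 -> legal
(4,5): no bracket -> illegal
(5,1): flips 1 -> legal
(5,2): flips 1 -> legal
(5,3): flips 1 -> legal
(5,4): flips 1 -> legal
W mobility = 11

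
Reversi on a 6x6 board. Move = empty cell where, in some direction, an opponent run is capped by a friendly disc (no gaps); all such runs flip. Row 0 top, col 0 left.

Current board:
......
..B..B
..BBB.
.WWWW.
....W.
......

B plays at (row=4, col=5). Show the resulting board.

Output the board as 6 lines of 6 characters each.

Answer: ......
..B..B
..BBB.
.WWWB.
....WB
......

Derivation:
Place B at (4,5); scan 8 dirs for brackets.
Dir NW: opp run (3,4) capped by B -> flip
Dir N: first cell '.' (not opp) -> no flip
Dir NE: edge -> no flip
Dir W: opp run (4,4), next='.' -> no flip
Dir E: edge -> no flip
Dir SW: first cell '.' (not opp) -> no flip
Dir S: first cell '.' (not opp) -> no flip
Dir SE: edge -> no flip
All flips: (3,4)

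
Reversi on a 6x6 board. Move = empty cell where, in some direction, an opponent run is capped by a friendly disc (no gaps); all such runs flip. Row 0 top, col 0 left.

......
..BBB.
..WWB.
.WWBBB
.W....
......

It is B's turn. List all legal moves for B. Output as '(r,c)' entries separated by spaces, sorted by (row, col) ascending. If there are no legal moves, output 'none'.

Answer: (1,1) (2,1) (3,0) (4,0) (4,2) (5,0)

Derivation:
(1,1): flips 1 -> legal
(2,0): no bracket -> illegal
(2,1): flips 2 -> legal
(3,0): flips 2 -> legal
(4,0): flips 2 -> legal
(4,2): flips 2 -> legal
(4,3): no bracket -> illegal
(5,0): flips 3 -> legal
(5,1): no bracket -> illegal
(5,2): no bracket -> illegal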